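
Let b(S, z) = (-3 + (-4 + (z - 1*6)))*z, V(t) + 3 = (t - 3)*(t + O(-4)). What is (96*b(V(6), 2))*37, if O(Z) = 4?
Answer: -78144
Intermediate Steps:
V(t) = -3 + (-3 + t)*(4 + t) (V(t) = -3 + (t - 3)*(t + 4) = -3 + (-3 + t)*(4 + t))
b(S, z) = z*(-13 + z) (b(S, z) = (-3 + (-4 + (z - 6)))*z = (-3 + (-4 + (-6 + z)))*z = (-3 + (-10 + z))*z = (-13 + z)*z = z*(-13 + z))
(96*b(V(6), 2))*37 = (96*(2*(-13 + 2)))*37 = (96*(2*(-11)))*37 = (96*(-22))*37 = -2112*37 = -78144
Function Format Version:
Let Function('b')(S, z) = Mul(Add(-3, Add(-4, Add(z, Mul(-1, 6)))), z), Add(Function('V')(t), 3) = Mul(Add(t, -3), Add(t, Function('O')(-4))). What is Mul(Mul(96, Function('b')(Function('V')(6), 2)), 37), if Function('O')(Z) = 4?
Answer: -78144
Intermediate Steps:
Function('V')(t) = Add(-3, Mul(Add(-3, t), Add(4, t))) (Function('V')(t) = Add(-3, Mul(Add(t, -3), Add(t, 4))) = Add(-3, Mul(Add(-3, t), Add(4, t))))
Function('b')(S, z) = Mul(z, Add(-13, z)) (Function('b')(S, z) = Mul(Add(-3, Add(-4, Add(z, -6))), z) = Mul(Add(-3, Add(-4, Add(-6, z))), z) = Mul(Add(-3, Add(-10, z)), z) = Mul(Add(-13, z), z) = Mul(z, Add(-13, z)))
Mul(Mul(96, Function('b')(Function('V')(6), 2)), 37) = Mul(Mul(96, Mul(2, Add(-13, 2))), 37) = Mul(Mul(96, Mul(2, -11)), 37) = Mul(Mul(96, -22), 37) = Mul(-2112, 37) = -78144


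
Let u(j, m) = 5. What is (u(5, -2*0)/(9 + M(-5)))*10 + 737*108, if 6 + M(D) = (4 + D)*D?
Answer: 318409/4 ≈ 79602.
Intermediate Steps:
M(D) = -6 + D*(4 + D) (M(D) = -6 + (4 + D)*D = -6 + D*(4 + D))
(u(5, -2*0)/(9 + M(-5)))*10 + 737*108 = (5/(9 + (-6 + (-5)² + 4*(-5))))*10 + 737*108 = (5/(9 + (-6 + 25 - 20)))*10 + 79596 = (5/(9 - 1))*10 + 79596 = (5/8)*10 + 79596 = 25/4 + 79596 = 318409/4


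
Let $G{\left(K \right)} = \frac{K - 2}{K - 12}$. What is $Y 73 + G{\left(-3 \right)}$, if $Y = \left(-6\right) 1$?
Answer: $- \frac{1313}{3} \approx -437.67$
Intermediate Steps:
$Y = -6$
$G{\left(K \right)} = \frac{-2 + K}{-12 + K}$
$Y 73 + G{\left(-3 \right)} = \left(-6\right) 73 + \frac{-2 - 3}{-12 - 3} = -438 + \frac{1}{-15} \left(-5\right) = -438 - - \frac{1}{3} = -438 + \frac{1}{3} = - \frac{1313}{3}$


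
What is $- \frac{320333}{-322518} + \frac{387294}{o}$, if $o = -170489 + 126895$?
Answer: $- \frac{55472344745}{7029924846} \approx -7.8909$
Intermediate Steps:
$o = -43594$
$- \frac{320333}{-322518} + \frac{387294}{o} = - \frac{320333}{-322518} + \frac{387294}{-43594} = \left(-320333\right) \left(- \frac{1}{322518}\right) + 387294 \left(- \frac{1}{43594}\right) = \frac{320333}{322518} - \frac{193647}{21797} = - \frac{55472344745}{7029924846}$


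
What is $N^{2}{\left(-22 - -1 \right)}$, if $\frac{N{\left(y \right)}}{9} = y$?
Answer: $35721$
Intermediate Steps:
$N{\left(y \right)} = 9 y$
$N^{2}{\left(-22 - -1 \right)} = \left(9 \left(-22 - -1\right)\right)^{2} = \left(9 \left(-22 + 1\right)\right)^{2} = \left(9 \left(-21\right)\right)^{2} = \left(-189\right)^{2} = 35721$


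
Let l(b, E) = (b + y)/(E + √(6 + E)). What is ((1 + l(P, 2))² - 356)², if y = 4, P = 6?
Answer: 87300 + 23200*√2 ≈ 1.2011e+5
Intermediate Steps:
l(b, E) = (4 + b)/(E + √(6 + E)) (l(b, E) = (b + 4)/(E + √(6 + E)) = (4 + b)/(E + √(6 + E)))
((1 + l(P, 2))² - 356)² = ((1 + (4 + 6)/(2 + √(6 + 2)))² - 356)² = ((1 + 10/(2 + √8))² - 356)² = ((1 + 10/(2 + 2*√2))² - 356)² = (-356 + (1 + 10/(2 + 2*√2))²)²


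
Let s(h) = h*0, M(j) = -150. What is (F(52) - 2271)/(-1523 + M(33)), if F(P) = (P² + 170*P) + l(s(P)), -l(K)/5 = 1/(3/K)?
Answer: -9273/1673 ≈ -5.5427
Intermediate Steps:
s(h) = 0
l(K) = -5*K/3
F(P) = P² + 170*P (F(P) = (P² + 170*P) - 5/3*0 = (P² + 170*P) + 0 = P² + 170*P)
(F(52) - 2271)/(-1523 + M(33)) = (52*(170 + 52) - 2271)/(-1523 - 150) = (52*222 - 2271)/(-1673) = (11544 - 2271)*(-1/1673) = 9273*(-1/1673) = -9273/1673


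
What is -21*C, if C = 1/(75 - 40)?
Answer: -⅗ ≈ -0.60000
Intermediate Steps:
C = 1/35 ≈ 0.028571
-21*C = -21*1/35 = -⅗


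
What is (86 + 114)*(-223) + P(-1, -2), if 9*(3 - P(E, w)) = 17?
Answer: -401390/9 ≈ -44599.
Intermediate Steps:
P(E, w) = 10/9 (P(E, w) = 3 - ⅑*17 = 3 - 17/9 = 10/9)
(86 + 114)*(-223) + P(-1, -2) = (86 + 114)*(-223) + 10/9 = 200*(-223) + 10/9 = -44600 + 10/9 = -401390/9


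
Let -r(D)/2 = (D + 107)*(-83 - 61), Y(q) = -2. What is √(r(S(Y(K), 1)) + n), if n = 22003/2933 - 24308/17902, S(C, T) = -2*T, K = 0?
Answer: √20846697102019905753/26253283 ≈ 173.91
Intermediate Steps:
r(D) = 30816 + 288*D (r(D) = -2*(D + 107)*(-83 - 61) = -2*(107 + D)*(-144) = -2*(-15408 - 144*D) = 30816 + 288*D)
n = 161301171/26253283 (n = 22003*(1/2933) - 24308*1/17902 = 22003/2933 - 12154/8951 = 161301171/26253283 ≈ 6.1440)
√(r(S(Y(K), 1)) + n) = √((30816 + 288*(-2*1)) + 161301171/26253283) = √((30816 + 288*(-2)) + 161301171/26253283) = √((30816 - 576) + 161301171/26253283) = √(30240 + 161301171/26253283) = √(794060579091/26253283) = √20846697102019905753/26253283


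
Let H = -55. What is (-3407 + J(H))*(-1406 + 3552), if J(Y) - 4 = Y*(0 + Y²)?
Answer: -364343588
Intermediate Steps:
J(Y) = 4 + Y³ (J(Y) = 4 + Y*(0 + Y²) = 4 + Y*Y² = 4 + Y³)
(-3407 + J(H))*(-1406 + 3552) = (-3407 + (4 + (-55)³))*(-1406 + 3552) = (-3407 + (4 - 166375))*2146 = (-3407 - 166371)*2146 = -169778*2146 = -364343588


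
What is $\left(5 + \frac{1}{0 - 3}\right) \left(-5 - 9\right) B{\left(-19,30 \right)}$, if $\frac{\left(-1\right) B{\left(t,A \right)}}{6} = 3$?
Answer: $1176$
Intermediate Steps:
$B{\left(t,A \right)} = -18$ ($B{\left(t,A \right)} = \left(-6\right) 3 = -18$)
$\left(5 + \frac{1}{0 - 3}\right) \left(-5 - 9\right) B{\left(-19,30 \right)} = \left(5 + \frac{1}{0 - 3}\right) \left(-5 - 9\right) \left(-18\right) = \left(5 + \frac{1}{-3}\right) \left(-5 - 9\right) \left(-18\right) = \left(5 - \frac{1}{3}\right) \left(-14\right) \left(-18\right) = \frac{14}{3} \left(-14\right) \left(-18\right) = \left(- \frac{196}{3}\right) \left(-18\right) = 1176$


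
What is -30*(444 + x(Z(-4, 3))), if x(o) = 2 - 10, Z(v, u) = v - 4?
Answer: -13080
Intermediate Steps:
Z(v, u) = -4 + v
x(o) = -8
-30*(444 + x(Z(-4, 3))) = -30*(444 - 8) = -30*436 = -13080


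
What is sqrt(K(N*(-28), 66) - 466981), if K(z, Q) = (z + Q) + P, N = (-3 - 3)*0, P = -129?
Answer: 2*I*sqrt(116761) ≈ 683.41*I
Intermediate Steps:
N = 0 (N = -6*0 = 0)
K(z, Q) = -129 + Q + z (K(z, Q) = (z + Q) - 129 = (Q + z) - 129 = -129 + Q + z)
sqrt(K(N*(-28), 66) - 466981) = sqrt((-129 + 66 + 0*(-28)) - 466981) = sqrt((-129 + 66 + 0) - 466981) = sqrt(-63 - 466981) = sqrt(-467044) = 2*I*sqrt(116761)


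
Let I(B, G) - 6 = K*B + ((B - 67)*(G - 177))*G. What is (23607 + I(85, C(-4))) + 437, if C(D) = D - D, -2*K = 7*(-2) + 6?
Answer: 24390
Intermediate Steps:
K = 4 (K = -(7*(-2) + 6)/2 = -(-14 + 6)/2 = -½*(-8) = 4)
C(D) = 0
I(B, G) = 6 + 4*B + G*(-177 + G)*(-67 + B) (I(B, G) = 6 + (4*B + ((B - 67)*(G - 177))*G) = 6 + (4*B + ((-67 + B)*(-177 + G))*G) = 6 + (4*B + ((-177 + G)*(-67 + B))*G) = 6 + (4*B + G*(-177 + G)*(-67 + B)) = 6 + 4*B + G*(-177 + G)*(-67 + B))
(23607 + I(85, C(-4))) + 437 = (23607 + (6 - 67*0² + 4*85 + 11859*0 + 85*0² - 177*85*0)) + 437 = (23607 + (6 - 67*0 + 340 + 0 + 85*0 + 0)) + 437 = (23607 + (6 + 0 + 340 + 0 + 0 + 0)) + 437 = (23607 + 346) + 437 = 23953 + 437 = 24390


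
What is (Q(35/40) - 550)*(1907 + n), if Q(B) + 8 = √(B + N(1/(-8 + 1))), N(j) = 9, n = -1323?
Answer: -325872 + 146*√158 ≈ -3.2404e+5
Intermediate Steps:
Q(B) = -8 + √(9 + B) (Q(B) = -8 + √(B + 9) = -8 + √(9 + B))
(Q(35/40) - 550)*(1907 + n) = ((-8 + √(9 + 35/40)) - 550)*(1907 - 1323) = ((-8 + √(9 + 35*(1/40))) - 550)*584 = ((-8 + √(9 + 7/8)) - 550)*584 = ((-8 + √(79/8)) - 550)*584 = ((-8 + √158/4) - 550)*584 = (-558 + √158/4)*584 = -325872 + 146*√158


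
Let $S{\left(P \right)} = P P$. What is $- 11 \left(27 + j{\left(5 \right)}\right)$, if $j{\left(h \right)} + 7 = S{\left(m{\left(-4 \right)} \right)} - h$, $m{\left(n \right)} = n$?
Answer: $-341$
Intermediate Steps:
$S{\left(P \right)} = P^{2}$
$j{\left(h \right)} = 9 - h$ ($j{\left(h \right)} = -7 - \left(-16 + h\right) = 9 - h$)
$- 11 \left(27 + j{\left(5 \right)}\right) = - 11 \left(27 + \left(9 - 5\right)\right) = - 11 \left(27 + 4\right) = \left(-11\right) 31 = -341$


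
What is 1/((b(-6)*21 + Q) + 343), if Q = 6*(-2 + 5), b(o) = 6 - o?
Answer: 1/613 ≈ 0.0016313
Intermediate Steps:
Q = 18 (Q = 6*3 = 18)
1/((b(-6)*21 + Q) + 343) = 1/(((6 - 1*(-6))*21 + 18) + 343) = 1/(((6 + 6)*21 + 18) + 343) = 1/((12*21 + 18) + 343) = 1/((252 + 18) + 343) = 1/(270 + 343) = 1/613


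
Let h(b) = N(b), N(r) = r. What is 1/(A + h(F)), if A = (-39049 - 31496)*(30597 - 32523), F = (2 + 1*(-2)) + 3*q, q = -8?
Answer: 1/135869646 ≈ 7.3600e-9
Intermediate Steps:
F = -24 (F = (2 + 1*(-2)) + 3*(-8) = (2 - 2) - 24 = 0 - 24 = -24)
A = 135869670 (A = -70545*(-1926) = 135869670)
h(b) = b
1/(A + h(F)) = 1/(135869670 - 24) = 1/135869646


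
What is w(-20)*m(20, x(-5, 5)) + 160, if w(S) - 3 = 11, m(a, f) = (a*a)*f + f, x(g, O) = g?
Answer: -27910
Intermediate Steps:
m(a, f) = f + f*a² (m(a, f) = a²*f + f = f*a² + f = f + f*a²)
w(S) = 14 (w(S) = 3 + 11 = 14)
w(-20)*m(20, x(-5, 5)) + 160 = 14*(-5*(1 + 20²)) + 160 = 14*(-5*(1 + 400)) + 160 = 14*(-5*401) + 160 = 14*(-2005) + 160 = -28070 + 160 = -27910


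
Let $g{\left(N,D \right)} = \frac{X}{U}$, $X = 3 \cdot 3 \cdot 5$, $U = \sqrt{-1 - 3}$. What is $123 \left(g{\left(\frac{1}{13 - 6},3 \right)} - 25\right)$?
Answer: $-3075 - \frac{5535 i}{2} \approx -3075.0 - 2767.5 i$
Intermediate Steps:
$U = 2 i$ ($U = \sqrt{-4} = 2 i \approx 2.0 i$)
$X = 45$ ($X = 9 \cdot 5 = 45$)
$g{\left(N,D \right)} = - \frac{45 i}{2}$ ($g{\left(N,D \right)} = \frac{45}{2 i} = 45 \left(- \frac{i}{2}\right) = - \frac{45 i}{2}$)
$123 \left(g{\left(\frac{1}{13 - 6},3 \right)} - 25\right) = 123 \left(- \frac{45 i}{2} - 25\right) = 123 \left(-25 - \frac{45 i}{2}\right) = -3075 - \frac{5535 i}{2}$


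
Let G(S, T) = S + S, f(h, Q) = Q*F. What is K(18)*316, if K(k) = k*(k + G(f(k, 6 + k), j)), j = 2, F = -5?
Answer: -1262736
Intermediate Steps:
f(h, Q) = -5*Q (f(h, Q) = Q*(-5) = -5*Q)
G(S, T) = 2*S
K(k) = k*(-60 - 9*k) (K(k) = k*(k + 2*(-5*(6 + k))) = k*(k + 2*(-30 - 5*k)) = k*(k + (-60 - 10*k)) = k*(-60 - 9*k))
K(18)*316 = (3*18*(-20 - 3*18))*316 = (3*18*(-20 - 54))*316 = (3*18*(-74))*316 = -3996*316 = -1262736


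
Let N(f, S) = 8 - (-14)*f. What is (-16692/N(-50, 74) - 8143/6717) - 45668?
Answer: -53041467086/1162041 ≈ -45645.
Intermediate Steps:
N(f, S) = 8 + 14*f
(-16692/N(-50, 74) - 8143/6717) - 45668 = (-16692/(8 + 14*(-50)) - 8143/6717) - 45668 = (-16692/(8 - 700) - 8143*1/6717) - 45668 = (-16692/(-692) - 8143/6717) - 45668 = (-16692*(-1/692) - 8143/6717) - 45668 = (4173/173 - 8143/6717) - 45668 = 26621302/1162041 - 45668 = -53041467086/1162041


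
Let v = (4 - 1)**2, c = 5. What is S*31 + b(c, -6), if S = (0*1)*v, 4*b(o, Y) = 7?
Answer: 7/4 ≈ 1.7500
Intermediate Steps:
b(o, Y) = 7/4 (b(o, Y) = (1/4)*7 = 7/4)
v = 9 (v = 3**2 = 9)
S = 0 (S = (0*1)*9 = 0*9 = 0)
S*31 + b(c, -6) = 0*31 + 7/4 = 0 + 7/4 = 7/4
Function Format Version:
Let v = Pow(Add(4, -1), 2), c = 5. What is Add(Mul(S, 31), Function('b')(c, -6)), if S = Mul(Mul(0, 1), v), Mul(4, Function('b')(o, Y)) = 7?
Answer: Rational(7, 4) ≈ 1.7500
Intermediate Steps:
Function('b')(o, Y) = Rational(7, 4) (Function('b')(o, Y) = Mul(Rational(1, 4), 7) = Rational(7, 4))
v = 9 (v = Pow(3, 2) = 9)
S = 0 (S = Mul(Mul(0, 1), 9) = Mul(0, 9) = 0)
Add(Mul(S, 31), Function('b')(c, -6)) = Add(Mul(0, 31), Rational(7, 4)) = Add(0, Rational(7, 4)) = Rational(7, 4)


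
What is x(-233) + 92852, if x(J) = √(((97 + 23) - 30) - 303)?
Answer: 92852 + I*√213 ≈ 92852.0 + 14.595*I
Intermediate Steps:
x(J) = I*√213 (x(J) = √((120 - 30) - 303) = √(90 - 303) = √(-213) = I*√213)
x(-233) + 92852 = I*√213 + 92852 = 92852 + I*√213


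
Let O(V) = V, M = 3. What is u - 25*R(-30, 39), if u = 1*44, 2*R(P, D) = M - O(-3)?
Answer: -31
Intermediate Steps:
R(P, D) = 3 (R(P, D) = (3 - 1*(-3))/2 = (3 + 3)/2 = (1/2)*6 = 3)
u = 44
u - 25*R(-30, 39) = 44 - 25*3 = 44 - 75 = -31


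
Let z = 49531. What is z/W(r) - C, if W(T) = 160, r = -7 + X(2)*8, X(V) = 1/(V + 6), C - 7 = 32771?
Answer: -5194949/160 ≈ -32468.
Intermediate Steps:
C = 32778 (C = 7 + 32771 = 32778)
X(V) = 1/(6 + V)
r = -6 (r = -7 + 8/(6 + 2) = -7 + 8/8 = -7 + (⅛)*8 = -7 + 1 = -6)
z/W(r) - C = 49531/160 - 1*32778 = 49531*(1/160) - 32778 = 49531/160 - 32778 = -5194949/160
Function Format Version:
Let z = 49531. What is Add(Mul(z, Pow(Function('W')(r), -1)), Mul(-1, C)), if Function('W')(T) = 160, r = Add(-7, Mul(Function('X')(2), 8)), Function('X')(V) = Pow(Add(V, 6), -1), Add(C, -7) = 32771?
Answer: Rational(-5194949, 160) ≈ -32468.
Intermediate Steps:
C = 32778 (C = Add(7, 32771) = 32778)
Function('X')(V) = Pow(Add(6, V), -1)
r = -6 (r = Add(-7, Mul(Pow(Add(6, 2), -1), 8)) = Add(-7, Mul(Pow(8, -1), 8)) = Add(-7, Mul(Rational(1, 8), 8)) = Add(-7, 1) = -6)
Add(Mul(z, Pow(Function('W')(r), -1)), Mul(-1, C)) = Add(Mul(49531, Pow(160, -1)), Mul(-1, 32778)) = Add(Mul(49531, Rational(1, 160)), -32778) = Add(Rational(49531, 160), -32778) = Rational(-5194949, 160)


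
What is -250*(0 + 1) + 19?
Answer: -231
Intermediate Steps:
-250*(0 + 1) + 19 = -250 + 19 = -231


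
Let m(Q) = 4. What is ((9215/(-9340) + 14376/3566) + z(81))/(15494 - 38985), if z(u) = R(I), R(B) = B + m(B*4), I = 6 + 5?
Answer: -60100775/78240158204 ≈ -0.00076816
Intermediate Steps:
I = 11
R(B) = 4 + B (R(B) = B + 4 = 4 + B)
z(u) = 15 (z(u) = 4 + 11 = 15)
((9215/(-9340) + 14376/3566) + z(81))/(15494 - 38985) = ((9215/(-9340) + 14376/3566) + 15)/(15494 - 38985) = ((9215*(-1/9340) + 14376*(1/3566)) + 15)/(-23491) = ((-1843/1868 + 7188/1783) + 15)*(-1/23491) = (10141115/3330644 + 15)*(-1/23491) = (60100775/3330644)*(-1/23491) = -60100775/78240158204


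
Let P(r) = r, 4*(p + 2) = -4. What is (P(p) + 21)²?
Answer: 324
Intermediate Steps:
p = -3 (p = -2 + (¼)*(-4) = -2 - 1 = -3)
(P(p) + 21)² = (-3 + 21)² = 18² = 324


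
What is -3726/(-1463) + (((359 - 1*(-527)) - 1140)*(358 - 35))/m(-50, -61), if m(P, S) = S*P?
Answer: -54331573/2231075 ≈ -24.352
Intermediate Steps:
m(P, S) = P*S
-3726/(-1463) + (((359 - 1*(-527)) - 1140)*(358 - 35))/m(-50, -61) = -3726/(-1463) + (((359 - 1*(-527)) - 1140)*(358 - 35))/((-50*(-61))) = -3726*(-1/1463) + (((359 + 527) - 1140)*323)/3050 = 3726/1463 + ((886 - 1140)*323)*(1/3050) = 3726/1463 - 254*323*(1/3050) = 3726/1463 - 82042*1/3050 = 3726/1463 - 41021/1525 = -54331573/2231075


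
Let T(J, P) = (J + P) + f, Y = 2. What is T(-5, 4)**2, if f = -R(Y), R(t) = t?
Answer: 9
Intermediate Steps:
f = -2 (f = -1*2 = -2)
T(J, P) = -2 + J + P (T(J, P) = (J + P) - 2 = -2 + J + P)
T(-5, 4)**2 = (-2 - 5 + 4)**2 = (-3)**2 = 9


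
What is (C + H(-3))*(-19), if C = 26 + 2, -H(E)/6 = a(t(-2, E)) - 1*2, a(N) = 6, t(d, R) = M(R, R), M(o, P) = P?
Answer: -76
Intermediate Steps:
t(d, R) = R
H(E) = -24 (H(E) = -6*(6 - 1*2) = -6*(6 - 2) = -6*4 = -24)
C = 28
(C + H(-3))*(-19) = (28 - 24)*(-19) = 4*(-19) = -76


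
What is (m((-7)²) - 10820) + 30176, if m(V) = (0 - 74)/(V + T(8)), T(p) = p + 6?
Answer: 1219354/63 ≈ 19355.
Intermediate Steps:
T(p) = 6 + p
m(V) = -74/(14 + V) (m(V) = (0 - 74)/(V + (6 + 8)) = -74/(V + 14) = -74/(14 + V))
(m((-7)²) - 10820) + 30176 = (-74/(14 + (-7)²) - 10820) + 30176 = (-74/(14 + 49) - 10820) + 30176 = (-74/63 - 10820) + 30176 = -681734/63 + 30176 = 1219354/63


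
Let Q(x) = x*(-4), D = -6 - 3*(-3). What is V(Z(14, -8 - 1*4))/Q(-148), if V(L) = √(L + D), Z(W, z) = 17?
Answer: √5/296 ≈ 0.0075543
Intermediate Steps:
D = 3 (D = -6 + 9 = 3)
Q(x) = -4*x
V(L) = √(3 + L) (V(L) = √(L + 3) = √(3 + L))
V(Z(14, -8 - 1*4))/Q(-148) = √(3 + 17)/((-4*(-148))) = √20/592 = (2*√5)*(1/592) = √5/296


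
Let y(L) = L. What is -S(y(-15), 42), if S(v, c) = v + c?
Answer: -27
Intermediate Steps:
S(v, c) = c + v
-S(y(-15), 42) = -(42 - 15) = -1*27 = -27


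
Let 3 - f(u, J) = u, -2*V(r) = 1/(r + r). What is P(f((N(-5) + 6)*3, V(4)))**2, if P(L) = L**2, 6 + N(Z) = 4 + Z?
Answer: 1296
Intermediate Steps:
N(Z) = -2 + Z (N(Z) = -6 + (4 + Z) = -2 + Z)
V(r) = -1/(4*r) (V(r) = -1/(2*(r + r)) = -1/(2*r)/2 = -1/(4*r))
f(u, J) = 3 - u
P(f((N(-5) + 6)*3, V(4)))**2 = ((3 - ((-2 - 5) + 6)*3)**2)**2 = ((3 - (-7 + 6)*3)**2)**2 = ((3 - (-1)*3)**2)**2 = ((3 - 1*(-3))**2)**2 = ((3 + 3)**2)**2 = (6**2)**2 = 36**2 = 1296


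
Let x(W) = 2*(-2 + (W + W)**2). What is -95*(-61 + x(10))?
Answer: -69825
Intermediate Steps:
x(W) = -4 + 8*W**2 (x(W) = 2*(-2 + (2*W)**2) = 2*(-2 + 4*W**2) = -4 + 8*W**2)
-95*(-61 + x(10)) = -95*(-61 + (-4 + 8*10**2)) = -95*(-61 + (-4 + 8*100)) = -95*(-61 + (-4 + 800)) = -95*(-61 + 796) = -95*735 = -69825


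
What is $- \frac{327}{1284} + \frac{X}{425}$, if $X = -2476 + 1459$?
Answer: $- \frac{481601}{181900} \approx -2.6476$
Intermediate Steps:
$X = -1017$
$- \frac{327}{1284} + \frac{X}{425} = - \frac{327}{1284} - \frac{1017}{425} = \left(-327\right) \frac{1}{1284} - \frac{1017}{425} = - \frac{109}{428} - \frac{1017}{425} = - \frac{481601}{181900}$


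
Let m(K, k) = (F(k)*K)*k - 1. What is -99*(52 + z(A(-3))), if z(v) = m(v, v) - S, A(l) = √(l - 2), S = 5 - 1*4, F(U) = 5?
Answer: -2475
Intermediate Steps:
S = 1 (S = 5 - 4 = 1)
A(l) = √(-2 + l)
m(K, k) = -1 + 5*K*k (m(K, k) = (5*K)*k - 1 = 5*K*k - 1 = -1 + 5*K*k)
z(v) = -2 + 5*v² (z(v) = (-1 + 5*v*v) - 1*1 = (-1 + 5*v²) - 1 = -2 + 5*v²)
-99*(52 + z(A(-3))) = -99*(52 + (-2 + 5*(√(-2 - 3))²)) = -99*(52 + (-2 + 5*(√(-5))²)) = -99*(52 + (-2 + 5*(I*√5)²)) = -99*(52 + (-2 + 5*(-5))) = -99*(52 + (-2 - 25)) = -99*(52 - 27) = -99*25 = -2475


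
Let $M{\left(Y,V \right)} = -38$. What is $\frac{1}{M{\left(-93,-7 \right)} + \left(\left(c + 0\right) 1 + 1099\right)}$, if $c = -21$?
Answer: $\frac{1}{1040} \approx 0.00096154$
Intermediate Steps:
$\frac{1}{M{\left(-93,-7 \right)} + \left(\left(c + 0\right) 1 + 1099\right)} = \frac{1}{-38 + \left(\left(-21 + 0\right) 1 + 1099\right)} = \frac{1}{-38 + \left(\left(-21\right) 1 + 1099\right)} = \frac{1}{-38 + \left(-21 + 1099\right)} = \frac{1}{-38 + 1078} = \frac{1}{1040}$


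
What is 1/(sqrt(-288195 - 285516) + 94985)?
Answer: 94985/9022723936 - I*sqrt(573711)/9022723936 ≈ 1.0527e-5 - 8.3948e-8*I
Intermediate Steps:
1/(sqrt(-288195 - 285516) + 94985) = 1/(sqrt(-573711) + 94985) = 1/(I*sqrt(573711) + 94985) = 1/(94985 + I*sqrt(573711))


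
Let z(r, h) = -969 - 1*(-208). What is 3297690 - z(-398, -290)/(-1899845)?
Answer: 6265099857289/1899845 ≈ 3.2977e+6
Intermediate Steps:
z(r, h) = -761 (z(r, h) = -969 + 208 = -761)
3297690 - z(-398, -290)/(-1899845) = 3297690 - (-761)/(-1899845) = 3297690 - (-761)*(-1)/1899845 = 3297690 - 1*761/1899845 = 3297690 - 761/1899845 = 6265099857289/1899845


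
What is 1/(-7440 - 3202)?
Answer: -1/10642 ≈ -9.3967e-5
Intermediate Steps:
1/(-7440 - 3202) = 1/(-10642) = -1/10642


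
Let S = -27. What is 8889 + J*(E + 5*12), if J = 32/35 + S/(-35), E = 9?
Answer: 315186/35 ≈ 9005.3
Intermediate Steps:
J = 59/35 (J = 32/35 - 27/(-35) = 32*(1/35) - 27*(-1/35) = 32/35 + 27/35 = 59/35 ≈ 1.6857)
8889 + J*(E + 5*12) = 8889 + 59*(9 + 5*12)/35 = 8889 + 59*(9 + 60)/35 = 8889 + (59/35)*69 = 8889 + 4071/35 = 315186/35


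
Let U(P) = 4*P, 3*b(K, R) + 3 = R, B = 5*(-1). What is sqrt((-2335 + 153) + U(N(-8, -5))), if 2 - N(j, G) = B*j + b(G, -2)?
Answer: I*sqrt(20946)/3 ≈ 48.242*I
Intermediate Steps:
B = -5
b(K, R) = -1 + R/3
N(j, G) = 11/3 + 5*j (N(j, G) = 2 - (-5*j + (-1 + (1/3)*(-2))) = 2 - (-5*j + (-1 - 2/3)) = 2 - (-5*j - 5/3) = 2 - (-5/3 - 5*j) = 2 + (5/3 + 5*j) = 11/3 + 5*j)
sqrt((-2335 + 153) + U(N(-8, -5))) = sqrt((-2335 + 153) + 4*(11/3 + 5*(-8))) = sqrt(-2182 + 4*(11/3 - 40)) = sqrt(-2182 + 4*(-109/3)) = sqrt(-2182 - 436/3) = sqrt(-6982/3) = I*sqrt(20946)/3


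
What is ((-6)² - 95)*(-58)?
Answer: 3422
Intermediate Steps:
((-6)² - 95)*(-58) = (36 - 95)*(-58) = -59*(-58) = 3422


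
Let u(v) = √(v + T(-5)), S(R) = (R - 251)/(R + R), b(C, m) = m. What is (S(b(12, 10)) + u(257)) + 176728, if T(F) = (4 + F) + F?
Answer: 3534319/20 + √251 ≈ 1.7673e+5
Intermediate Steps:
T(F) = 4 + 2*F
S(R) = (-251 + R)/(2*R) (S(R) = (-251 + R)/((2*R)) = (-251 + R)*(1/(2*R)) = (-251 + R)/(2*R))
u(v) = √(-6 + v) (u(v) = √(v + (4 + 2*(-5))) = √(v + (4 - 10)) = √(v - 6) = √(-6 + v))
(S(b(12, 10)) + u(257)) + 176728 = ((½)*(-251 + 10)/10 + √(-6 + 257)) + 176728 = ((½)*(⅒)*(-241) + √251) + 176728 = (-241/20 + √251) + 176728 = 3534319/20 + √251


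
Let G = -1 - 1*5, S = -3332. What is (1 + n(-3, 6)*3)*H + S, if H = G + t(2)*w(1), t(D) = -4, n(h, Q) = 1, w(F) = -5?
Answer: -3276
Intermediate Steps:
G = -6 (G = -1 - 5 = -6)
H = 14 (H = -6 - 4*(-5) = -6 + 20 = 14)
(1 + n(-3, 6)*3)*H + S = (1 + 1*3)*14 - 3332 = (1 + 3)*14 - 3332 = 4*14 - 3332 = 56 - 3332 = -3276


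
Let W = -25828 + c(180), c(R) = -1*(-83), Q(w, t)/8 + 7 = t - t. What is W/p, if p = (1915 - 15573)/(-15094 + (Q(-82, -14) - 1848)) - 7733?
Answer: 218806755/65715938 ≈ 3.3296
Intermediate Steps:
Q(w, t) = -56 (Q(w, t) = -56 + 8*(t - t) = -56 + 8*0 = -56 + 0 = -56)
c(R) = 83
W = -25745 (W = -25828 + 83 = -25745)
p = -65715938/8499 (p = (1915 - 15573)/(-15094 + (-56 - 1848)) - 7733 = -13658/(-15094 - 1904) - 7733 = -13658/(-16998) - 7733 = -13658*(-1/16998) - 7733 = 6829/8499 - 7733 = -65715938/8499 ≈ -7732.2)
W/p = -25745/(-65715938/8499) = -25745*(-8499/65715938) = 218806755/65715938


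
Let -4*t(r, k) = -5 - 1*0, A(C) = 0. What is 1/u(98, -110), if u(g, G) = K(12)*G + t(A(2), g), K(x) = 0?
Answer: 4/5 ≈ 0.80000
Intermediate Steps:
t(r, k) = 5/4 (t(r, k) = -(-5 - 1*0)/4 = -(-5 + 0)/4 = -1/4*(-5) = 5/4)
u(g, G) = 5/4 (u(g, G) = 0*G + 5/4 = 0 + 5/4 = 5/4)
1/u(98, -110) = 1/(5/4) = 4/5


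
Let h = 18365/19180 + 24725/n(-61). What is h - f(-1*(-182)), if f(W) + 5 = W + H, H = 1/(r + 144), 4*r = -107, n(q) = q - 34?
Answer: -2130621615/4883228 ≈ -436.31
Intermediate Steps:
n(q) = -34 + q
r = -107/4 (r = (¼)*(-107) = -107/4 ≈ -26.750)
h = -18899233/72884 (h = 18365/19180 + 24725/(-34 - 61) = 18365*(1/19180) + 24725/(-95) = 3673/3836 + 24725*(-1/95) = 3673/3836 - 4945/19 = -18899233/72884 ≈ -259.31)
H = 4/469 (H = 1/(-107/4 + 144) = 1/(469/4) = 4/469 ≈ 0.0085288)
f(W) = -2341/469 + W (f(W) = -5 + (W + 4/469) = -5 + (4/469 + W) = -2341/469 + W)
h - f(-1*(-182)) = -18899233/72884 - (-2341/469 - 1*(-182)) = -18899233/72884 - (-2341/469 + 182) = -18899233/72884 - 1*83017/469 = -18899233/72884 - 83017/469 = -2130621615/4883228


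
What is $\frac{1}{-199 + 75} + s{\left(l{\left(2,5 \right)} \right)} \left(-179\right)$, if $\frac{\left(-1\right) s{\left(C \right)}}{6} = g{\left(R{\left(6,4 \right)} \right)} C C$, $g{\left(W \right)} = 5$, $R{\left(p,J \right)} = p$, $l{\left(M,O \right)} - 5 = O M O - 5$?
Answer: $\frac{1664699999}{124} \approx 1.3425 \cdot 10^{7}$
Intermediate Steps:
$l{\left(M,O \right)} = M O^{2}$ ($l{\left(M,O \right)} = 5 + \left(O M O - 5\right) = 5 + \left(M O O - 5\right) = 5 + \left(M O^{2} - 5\right) = 5 + \left(-5 + M O^{2}\right) = M O^{2}$)
$s{\left(C \right)} = - 30 C^{2}$ ($s{\left(C \right)} = - 6 \cdot 5 C C = - 6 \cdot 5 C^{2} = - 30 C^{2}$)
$\frac{1}{-199 + 75} + s{\left(l{\left(2,5 \right)} \right)} \left(-179\right) = \frac{1}{-199 + 75} + - 30 \left(2 \cdot 5^{2}\right)^{2} \left(-179\right) = \frac{1}{-124} + - 30 \left(2 \cdot 25\right)^{2} \left(-179\right) = - \frac{1}{124} + - 30 \cdot 50^{2} \left(-179\right) = - \frac{1}{124} + \left(-30\right) 2500 \left(-179\right) = - \frac{1}{124} - -13425000 = - \frac{1}{124} + 13425000 = \frac{1664699999}{124}$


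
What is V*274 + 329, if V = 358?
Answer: 98421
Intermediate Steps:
V*274 + 329 = 358*274 + 329 = 98092 + 329 = 98421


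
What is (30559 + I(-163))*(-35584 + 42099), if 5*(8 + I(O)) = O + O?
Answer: 198614987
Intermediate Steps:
I(O) = -8 + 2*O/5 (I(O) = -8 + (O + O)/5 = -8 + (2*O)/5 = -8 + 2*O/5)
(30559 + I(-163))*(-35584 + 42099) = (30559 + (-8 + (⅖)*(-163)))*(-35584 + 42099) = (30559 + (-8 - 326/5))*6515 = (30559 - 366/5)*6515 = (152429/5)*6515 = 198614987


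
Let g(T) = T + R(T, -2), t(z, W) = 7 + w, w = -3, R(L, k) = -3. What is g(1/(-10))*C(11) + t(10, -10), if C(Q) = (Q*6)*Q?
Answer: -11233/5 ≈ -2246.6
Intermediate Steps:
C(Q) = 6*Q² (C(Q) = (6*Q)*Q = 6*Q²)
t(z, W) = 4 (t(z, W) = 7 - 3 = 4)
g(T) = -3 + T (g(T) = T - 3 = -3 + T)
g(1/(-10))*C(11) + t(10, -10) = (-3 + 1/(-10))*(6*11²) + 4 = (-3 - ⅒)*(6*121) + 4 = -31/10*726 + 4 = -11253/5 + 4 = -11233/5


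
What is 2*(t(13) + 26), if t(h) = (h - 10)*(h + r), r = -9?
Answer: 76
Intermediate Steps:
t(h) = (-10 + h)*(-9 + h) (t(h) = (h - 10)*(h - 9) = (-10 + h)*(-9 + h))
2*(t(13) + 26) = 2*((90 + 13² - 19*13) + 26) = 2*((90 + 169 - 247) + 26) = 2*(12 + 26) = 2*38 = 76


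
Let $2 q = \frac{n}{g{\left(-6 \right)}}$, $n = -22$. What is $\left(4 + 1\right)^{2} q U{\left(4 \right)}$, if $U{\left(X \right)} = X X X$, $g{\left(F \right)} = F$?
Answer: $\frac{8800}{3} \approx 2933.3$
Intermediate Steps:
$U{\left(X \right)} = X^{3}$ ($U{\left(X \right)} = X^{2} X = X^{3}$)
$q = \frac{11}{6}$ ($q = \frac{\left(-22\right) \frac{1}{-6}}{2} = \frac{\left(-22\right) \left(- \frac{1}{6}\right)}{2} = \frac{1}{2} \cdot \frac{11}{3} = \frac{11}{6} \approx 1.8333$)
$\left(4 + 1\right)^{2} q U{\left(4 \right)} = \left(4 + 1\right)^{2} \cdot \frac{11}{6} \cdot 4^{3} = 5^{2} \cdot \frac{11}{6} \cdot 64 = 25 \cdot \frac{11}{6} \cdot 64 = \frac{275}{6} \cdot 64 = \frac{8800}{3}$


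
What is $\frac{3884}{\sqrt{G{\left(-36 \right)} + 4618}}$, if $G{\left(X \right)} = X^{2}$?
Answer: $\frac{1942 \sqrt{5914}}{2957} \approx 50.505$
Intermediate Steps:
$\frac{3884}{\sqrt{G{\left(-36 \right)} + 4618}} = \frac{3884}{\sqrt{\left(-36\right)^{2} + 4618}} = \frac{3884}{\sqrt{1296 + 4618}} = \frac{3884}{\sqrt{5914}} = 3884 \frac{\sqrt{5914}}{5914} = \frac{1942 \sqrt{5914}}{2957}$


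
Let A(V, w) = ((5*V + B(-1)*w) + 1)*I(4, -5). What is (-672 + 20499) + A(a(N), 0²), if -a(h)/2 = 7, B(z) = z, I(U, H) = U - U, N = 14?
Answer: 19827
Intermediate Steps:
I(U, H) = 0
a(h) = -14 (a(h) = -2*7 = -14)
A(V, w) = 0 (A(V, w) = ((5*V - w) + 1)*0 = ((-w + 5*V) + 1)*0 = (1 - w + 5*V)*0 = 0)
(-672 + 20499) + A(a(N), 0²) = (-672 + 20499) + 0 = 19827 + 0 = 19827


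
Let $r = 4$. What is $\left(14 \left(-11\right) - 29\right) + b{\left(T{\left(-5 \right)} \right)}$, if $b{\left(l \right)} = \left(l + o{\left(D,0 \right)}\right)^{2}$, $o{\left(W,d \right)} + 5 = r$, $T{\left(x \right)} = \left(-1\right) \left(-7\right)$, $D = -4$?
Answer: $-147$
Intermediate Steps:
$T{\left(x \right)} = 7$
$o{\left(W,d \right)} = -1$ ($o{\left(W,d \right)} = -5 + 4 = -1$)
$b{\left(l \right)} = \left(-1 + l\right)^{2}$ ($b{\left(l \right)} = \left(l - 1\right)^{2} = \left(-1 + l\right)^{2}$)
$\left(14 \left(-11\right) - 29\right) + b{\left(T{\left(-5 \right)} \right)} = \left(14 \left(-11\right) - 29\right) + \left(-1 + 7\right)^{2} = \left(-154 - 29\right) + 6^{2} = -183 + 36 = -147$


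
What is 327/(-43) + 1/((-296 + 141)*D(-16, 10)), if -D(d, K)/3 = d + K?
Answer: -912373/119970 ≈ -7.6050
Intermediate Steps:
D(d, K) = -3*K - 3*d (D(d, K) = -3*(d + K) = -3*(K + d) = -3*K - 3*d)
327/(-43) + 1/((-296 + 141)*D(-16, 10)) = 327/(-43) + 1/((-296 + 141)*(-3*10 - 3*(-16))) = 327*(-1/43) + 1/((-155)*(-30 + 48)) = -327/43 - 1/155/18 = -327/43 - 1/155*1/18 = -327/43 - 1/2790 = -912373/119970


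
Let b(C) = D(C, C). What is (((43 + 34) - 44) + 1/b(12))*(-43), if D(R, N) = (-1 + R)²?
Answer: -171742/121 ≈ -1419.4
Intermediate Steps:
b(C) = (-1 + C)²
(((43 + 34) - 44) + 1/b(12))*(-43) = (((43 + 34) - 44) + 1/((-1 + 12)²))*(-43) = ((77 - 44) + 1/(11²))*(-43) = (33 + 1/121)*(-43) = (3994/121)*(-43) = -171742/121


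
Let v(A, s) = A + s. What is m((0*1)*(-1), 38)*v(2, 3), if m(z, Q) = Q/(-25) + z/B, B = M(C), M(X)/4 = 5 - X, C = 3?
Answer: -38/5 ≈ -7.6000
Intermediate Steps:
M(X) = 20 - 4*X (M(X) = 4*(5 - X) = 20 - 4*X)
B = 8 (B = 20 - 4*3 = 20 - 12 = 8)
m(z, Q) = -Q/25 + z/8 (m(z, Q) = Q/(-25) + z/8 = Q*(-1/25) + z*(⅛) = -Q/25 + z/8)
m((0*1)*(-1), 38)*v(2, 3) = (-1/25*38 + ((0*1)*(-1))/8)*(2 + 3) = (-38/25 + (0*(-1))/8)*5 = (-38/25 + (⅛)*0)*5 = (-38/25 + 0)*5 = -38/25*5 = -38/5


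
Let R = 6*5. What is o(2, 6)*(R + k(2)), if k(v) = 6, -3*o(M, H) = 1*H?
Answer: -72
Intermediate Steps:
o(M, H) = -H/3
R = 30
o(2, 6)*(R + k(2)) = (-1/3*6)*(30 + 6) = -2*36 = -72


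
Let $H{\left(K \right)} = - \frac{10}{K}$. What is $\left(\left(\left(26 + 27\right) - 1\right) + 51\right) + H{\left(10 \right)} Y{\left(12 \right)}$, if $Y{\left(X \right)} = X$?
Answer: $91$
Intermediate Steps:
$\left(\left(\left(26 + 27\right) - 1\right) + 51\right) + H{\left(10 \right)} Y{\left(12 \right)} = \left(\left(\left(26 + 27\right) - 1\right) + 51\right) + - \frac{10}{10} \cdot 12 = \left(\left(53 - 1\right) + 51\right) + \left(-10\right) \frac{1}{10} \cdot 12 = \left(52 + 51\right) - 12 = 103 - 12 = 91$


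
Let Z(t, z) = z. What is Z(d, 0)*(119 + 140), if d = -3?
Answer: 0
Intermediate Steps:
Z(d, 0)*(119 + 140) = 0*(119 + 140) = 0*259 = 0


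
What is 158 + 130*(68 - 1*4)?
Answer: 8478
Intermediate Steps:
158 + 130*(68 - 1*4) = 158 + 130*(68 - 4) = 158 + 130*64 = 158 + 8320 = 8478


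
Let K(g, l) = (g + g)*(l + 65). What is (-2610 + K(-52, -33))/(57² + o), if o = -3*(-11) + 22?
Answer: -2969/1652 ≈ -1.7972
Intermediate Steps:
o = 55 (o = 33 + 22 = 55)
K(g, l) = 2*g*(65 + l) (K(g, l) = (2*g)*(65 + l) = 2*g*(65 + l))
(-2610 + K(-52, -33))/(57² + o) = (-2610 + 2*(-52)*(65 - 33))/(57² + 55) = (-2610 + 2*(-52)*32)/(3249 + 55) = (-2610 - 3328)/3304 = -5938*1/3304 = -2969/1652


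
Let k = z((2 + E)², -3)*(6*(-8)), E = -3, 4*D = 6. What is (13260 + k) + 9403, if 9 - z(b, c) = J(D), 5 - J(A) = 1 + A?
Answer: 22351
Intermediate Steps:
D = 3/2 (D = (¼)*6 = 3/2 ≈ 1.5000)
J(A) = 4 - A (J(A) = 5 - (1 + A) = 5 + (-1 - A) = 4 - A)
z(b, c) = 13/2 (z(b, c) = 9 - (4 - 1*3/2) = 9 - (4 - 3/2) = 9 - 1*5/2 = 9 - 5/2 = 13/2)
k = -312 (k = 13*(6*(-8))/2 = (13/2)*(-48) = -312)
(13260 + k) + 9403 = (13260 - 312) + 9403 = 12948 + 9403 = 22351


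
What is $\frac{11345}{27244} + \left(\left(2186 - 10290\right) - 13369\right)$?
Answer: $- \frac{584999067}{27244} \approx -21473.0$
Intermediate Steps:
$\frac{11345}{27244} + \left(\left(2186 - 10290\right) - 13369\right) = 11345 \cdot \frac{1}{27244} - 21473 = \frac{11345}{27244} - 21473 = - \frac{584999067}{27244}$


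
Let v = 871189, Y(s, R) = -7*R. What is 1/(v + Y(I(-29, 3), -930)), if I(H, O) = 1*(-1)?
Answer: 1/877699 ≈ 1.1393e-6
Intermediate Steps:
I(H, O) = -1
1/(v + Y(I(-29, 3), -930)) = 1/(871189 - 7*(-930)) = 1/(871189 + 6510) = 1/877699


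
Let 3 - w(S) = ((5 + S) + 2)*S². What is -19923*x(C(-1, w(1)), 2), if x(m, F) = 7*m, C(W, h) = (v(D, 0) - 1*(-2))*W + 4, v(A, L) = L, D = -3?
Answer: -278922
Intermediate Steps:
w(S) = 3 - S²*(7 + S) (w(S) = 3 - ((5 + S) + 2)*S² = 3 - (7 + S)*S² = 3 - S²*(7 + S))
C(W, h) = 4 + 2*W (C(W, h) = (0 - 1*(-2))*W + 4 = (0 + 2)*W + 4 = 2*W + 4 = 4 + 2*W)
-19923*x(C(-1, w(1)), 2) = -139461*(4 + 2*(-1)) = -139461*(4 - 2) = -139461*2 = -19923*14 = -278922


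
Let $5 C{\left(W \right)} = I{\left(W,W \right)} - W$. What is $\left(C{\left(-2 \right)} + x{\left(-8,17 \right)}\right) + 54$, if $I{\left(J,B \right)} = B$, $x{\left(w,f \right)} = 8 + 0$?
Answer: $62$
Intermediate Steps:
$x{\left(w,f \right)} = 8$
$C{\left(W \right)} = 0$ ($C{\left(W \right)} = \frac{W - W}{5} = \frac{1}{5} \cdot 0 = 0$)
$\left(C{\left(-2 \right)} + x{\left(-8,17 \right)}\right) + 54 = \left(0 + 8\right) + 54 = 8 + 54 = 62$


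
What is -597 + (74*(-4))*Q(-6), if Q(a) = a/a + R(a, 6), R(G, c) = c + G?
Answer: -893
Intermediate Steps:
R(G, c) = G + c
Q(a) = 7 + a (Q(a) = a/a + (a + 6) = 1 + (6 + a) = 7 + a)
-597 + (74*(-4))*Q(-6) = -597 + (74*(-4))*(7 - 6) = -597 - 296*1 = -597 - 296 = -893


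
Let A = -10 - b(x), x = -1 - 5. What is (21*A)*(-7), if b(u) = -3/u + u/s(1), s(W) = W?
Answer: 1323/2 ≈ 661.50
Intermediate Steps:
x = -6
b(u) = u - 3/u (b(u) = -3/u + u/1 = -3/u + u*1 = -3/u + u = u - 3/u)
A = -9/2 (A = -10 - (-6 - 3/(-6)) = -10 - (-6 - 3*(-1/6)) = -10 - (-6 + 1/2) = -10 - 1*(-11/2) = -10 + 11/2 = -9/2 ≈ -4.5000)
(21*A)*(-7) = (21*(-9/2))*(-7) = -189/2*(-7) = 1323/2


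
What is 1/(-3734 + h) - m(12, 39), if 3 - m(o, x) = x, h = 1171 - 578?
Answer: 113075/3141 ≈ 36.000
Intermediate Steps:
h = 593
m(o, x) = 3 - x
1/(-3734 + h) - m(12, 39) = 1/(-3734 + 593) - (3 - 1*39) = 1/(-3141) - (3 - 39) = -1/3141 - 1*(-36) = -1/3141 + 36 = 113075/3141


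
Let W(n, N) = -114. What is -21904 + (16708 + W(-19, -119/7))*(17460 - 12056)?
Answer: 89652072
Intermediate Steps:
-21904 + (16708 + W(-19, -119/7))*(17460 - 12056) = -21904 + (16708 - 114)*(17460 - 12056) = -21904 + 16594*5404 = -21904 + 89673976 = 89652072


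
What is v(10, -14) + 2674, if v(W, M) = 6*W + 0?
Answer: 2734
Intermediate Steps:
v(W, M) = 6*W
v(10, -14) + 2674 = 6*10 + 2674 = 60 + 2674 = 2734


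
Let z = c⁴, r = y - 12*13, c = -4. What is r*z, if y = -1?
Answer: -40192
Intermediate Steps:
r = -157 (r = -1 - 12*13 = -1 - 156 = -157)
z = 256 (z = (-4)⁴ = 256)
r*z = -157*256 = -40192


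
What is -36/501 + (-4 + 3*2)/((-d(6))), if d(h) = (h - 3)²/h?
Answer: -704/501 ≈ -1.4052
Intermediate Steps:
d(h) = (-3 + h)²/h
-36/501 + (-4 + 3*2)/((-d(6))) = -36/501 + (-4 + 3*2)/((-(-3 + 6)²/6)) = -36*1/501 + (-4 + 6)/((-3²/6)) = -12/167 + 2/((-9/6)) = -12/167 + 2/((-1*3/2)) = -12/167 + 2/(-3/2) = -12/167 + 2*(-⅔) = -12/167 - 4/3 = -704/501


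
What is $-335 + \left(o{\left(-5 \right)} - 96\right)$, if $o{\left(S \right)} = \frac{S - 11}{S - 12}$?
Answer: $- \frac{7311}{17} \approx -430.06$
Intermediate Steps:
$o{\left(S \right)} = \frac{-11 + S}{-12 + S}$
$-335 + \left(o{\left(-5 \right)} - 96\right) = -335 - \left(96 - \frac{-11 - 5}{-12 - 5}\right) = -335 - \left(96 - \frac{1}{-17} \left(-16\right)\right) = -335 - \frac{1616}{17} = - \frac{7311}{17}$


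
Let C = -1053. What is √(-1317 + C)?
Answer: I*√2370 ≈ 48.683*I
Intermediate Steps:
√(-1317 + C) = √(-1317 - 1053) = √(-2370) = I*√2370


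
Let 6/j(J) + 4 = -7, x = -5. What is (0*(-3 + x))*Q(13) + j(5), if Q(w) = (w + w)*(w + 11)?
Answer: -6/11 ≈ -0.54545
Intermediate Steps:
j(J) = -6/11 (j(J) = 6/(-4 - 7) = 6/(-11) = 6*(-1/11) = -6/11)
Q(w) = 2*w*(11 + w) (Q(w) = (2*w)*(11 + w) = 2*w*(11 + w))
(0*(-3 + x))*Q(13) + j(5) = (0*(-3 - 5))*(2*13*(11 + 13)) - 6/11 = (0*(-8))*(2*13*24) - 6/11 = 0*624 - 6/11 = 0 - 6/11 = -6/11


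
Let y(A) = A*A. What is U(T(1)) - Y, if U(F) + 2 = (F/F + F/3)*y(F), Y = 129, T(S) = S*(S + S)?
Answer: -373/3 ≈ -124.33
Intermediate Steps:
T(S) = 2*S**2 (T(S) = S*(2*S) = 2*S**2)
y(A) = A**2
U(F) = -2 + F**2*(1 + F/3) (U(F) = -2 + (F/F + F/3)*F**2 = -2 + (1 + F*(1/3))*F**2 = -2 + (1 + F/3)*F**2 = -2 + F**2*(1 + F/3))
U(T(1)) - Y = (-2 + (2*1**2)**2 + (2*1**2)**3/3) - 1*129 = (-2 + (2*1)**2 + (2*1)**3/3) - 129 = (-2 + 2**2 + (1/3)*2**3) - 129 = (-2 + 4 + (1/3)*8) - 129 = (-2 + 4 + 8/3) - 129 = 14/3 - 129 = -373/3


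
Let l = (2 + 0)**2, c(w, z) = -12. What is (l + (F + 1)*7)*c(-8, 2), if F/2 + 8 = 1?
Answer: 1044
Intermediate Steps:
F = -14 (F = -16 + 2*1 = -16 + 2 = -14)
l = 4 (l = 2**2 = 4)
(l + (F + 1)*7)*c(-8, 2) = (4 + (-14 + 1)*7)*(-12) = (4 - 13*7)*(-12) = (4 - 91)*(-12) = -87*(-12) = 1044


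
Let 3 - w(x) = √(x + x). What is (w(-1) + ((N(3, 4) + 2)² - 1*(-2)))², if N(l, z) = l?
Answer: (30 - I*√2)² ≈ 898.0 - 84.853*I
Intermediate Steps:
w(x) = 3 - √2*√x (w(x) = 3 - √(x + x) = 3 - √(2*x) = 3 - √2*√x)
(w(-1) + ((N(3, 4) + 2)² - 1*(-2)))² = ((3 - √2*√(-1)) + ((3 + 2)² - 1*(-2)))² = ((3 - √2*I) + (5² + 2))² = ((3 - I*√2) + (25 + 2))² = ((3 - I*√2) + 27)² = (30 - I*√2)²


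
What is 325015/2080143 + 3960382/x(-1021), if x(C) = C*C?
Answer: 8576969856241/2168426349063 ≈ 3.9554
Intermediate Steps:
x(C) = C**2
325015/2080143 + 3960382/x(-1021) = 325015/2080143 + 3960382/((-1021)**2) = 325015*(1/2080143) + 3960382/1042441 = 325015/2080143 + 3960382*(1/1042441) = 325015/2080143 + 3960382/1042441 = 8576969856241/2168426349063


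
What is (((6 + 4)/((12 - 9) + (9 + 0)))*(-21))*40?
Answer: -700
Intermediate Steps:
(((6 + 4)/((12 - 9) + (9 + 0)))*(-21))*40 = ((10/(3 + 9))*(-21))*40 = ((10/12)*(-21))*40 = ((10*(1/12))*(-21))*40 = ((⅚)*(-21))*40 = -35/2*40 = -700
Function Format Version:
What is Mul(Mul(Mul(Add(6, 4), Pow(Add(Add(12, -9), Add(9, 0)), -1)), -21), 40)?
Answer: -700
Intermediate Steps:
Mul(Mul(Mul(Add(6, 4), Pow(Add(Add(12, -9), Add(9, 0)), -1)), -21), 40) = Mul(Mul(Mul(10, Pow(Add(3, 9), -1)), -21), 40) = Mul(Mul(Mul(10, Pow(12, -1)), -21), 40) = Mul(Mul(Mul(10, Rational(1, 12)), -21), 40) = Mul(Mul(Rational(5, 6), -21), 40) = Mul(Rational(-35, 2), 40) = -700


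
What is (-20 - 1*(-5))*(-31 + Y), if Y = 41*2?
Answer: -765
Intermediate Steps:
Y = 82
(-20 - 1*(-5))*(-31 + Y) = (-20 - 1*(-5))*(-31 + 82) = (-20 + 5)*51 = -15*51 = -765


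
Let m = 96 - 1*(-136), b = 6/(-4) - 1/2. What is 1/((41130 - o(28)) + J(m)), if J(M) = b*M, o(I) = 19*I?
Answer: 1/40134 ≈ 2.4917e-5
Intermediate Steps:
b = -2 (b = 6*(-¼) - 1*½ = -3/2 - ½ = -2)
m = 232 (m = 96 + 136 = 232)
J(M) = -2*M
1/((41130 - o(28)) + J(m)) = 1/((41130 - 19*28) - 2*232) = 1/((41130 - 1*532) - 464) = 1/((41130 - 532) - 464) = 1/(40598 - 464) = 1/40134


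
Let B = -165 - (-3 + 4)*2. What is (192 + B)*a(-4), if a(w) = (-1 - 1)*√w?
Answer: -100*I ≈ -100.0*I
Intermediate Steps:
a(w) = -2*√w
B = -167 (B = -165 - 2 = -167)
(192 + B)*a(-4) = (192 - 167)*(-4*I) = 25*(-4*I) = -100*I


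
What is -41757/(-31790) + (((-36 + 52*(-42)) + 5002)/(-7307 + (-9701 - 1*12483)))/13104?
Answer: 28211375669/21477705480 ≈ 1.3135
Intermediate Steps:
-41757/(-31790) + (((-36 + 52*(-42)) + 5002)/(-7307 + (-9701 - 1*12483)))/13104 = -41757*(-1/31790) + (((-36 - 2184) + 5002)/(-7307 + (-9701 - 12483)))*(1/13104) = 41757/31790 + ((-2220 + 5002)/(-7307 - 22184))*(1/13104) = 41757/31790 + (2782/(-29491))*(1/13104) = 41757/31790 + (2782*(-1/29491))*(1/13104) = 41757/31790 - 2782/29491*1/13104 = 41757/31790 - 107/14863464 = 28211375669/21477705480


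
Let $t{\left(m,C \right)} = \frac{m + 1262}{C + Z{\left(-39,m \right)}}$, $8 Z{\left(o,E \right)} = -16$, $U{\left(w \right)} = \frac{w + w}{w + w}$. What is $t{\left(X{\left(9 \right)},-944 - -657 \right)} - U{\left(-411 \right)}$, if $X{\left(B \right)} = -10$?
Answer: $- \frac{1541}{289} \approx -5.3322$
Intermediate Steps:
$U{\left(w \right)} = 1$ ($U{\left(w \right)} = \frac{2 w}{2 w} = 2 w \frac{1}{2 w} = 1$)
$Z{\left(o,E \right)} = -2$ ($Z{\left(o,E \right)} = \frac{1}{8} \left(-16\right) = -2$)
$t{\left(m,C \right)} = \frac{1262 + m}{-2 + C}$ ($t{\left(m,C \right)} = \frac{m + 1262}{C - 2} = \frac{1262 + m}{-2 + C}$)
$t{\left(X{\left(9 \right)},-944 - -657 \right)} - U{\left(-411 \right)} = \frac{1262 - 10}{-2 - 287} - 1 = \frac{1}{-2 + \left(-944 + 657\right)} 1252 - 1 = \frac{1}{-2 - 287} \cdot 1252 - 1 = \frac{1}{-289} \cdot 1252 - 1 = \left(- \frac{1}{289}\right) 1252 - 1 = - \frac{1252}{289} - 1 = - \frac{1541}{289}$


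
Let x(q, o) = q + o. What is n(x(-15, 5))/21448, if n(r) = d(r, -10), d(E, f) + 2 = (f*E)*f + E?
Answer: -253/5362 ≈ -0.047184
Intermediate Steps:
x(q, o) = o + q
d(E, f) = -2 + E + E*f**2 (d(E, f) = -2 + ((f*E)*f + E) = -2 + ((E*f)*f + E) = -2 + (E*f**2 + E) = -2 + (E + E*f**2) = -2 + E + E*f**2)
n(r) = -2 + 101*r (n(r) = -2 + r + r*(-10)**2 = -2 + r + r*100 = -2 + r + 100*r = -2 + 101*r)
n(x(-15, 5))/21448 = (-2 + 101*(5 - 15))/21448 = (-2 + 101*(-10))*(1/21448) = (-2 - 1010)*(1/21448) = -1012*1/21448 = -253/5362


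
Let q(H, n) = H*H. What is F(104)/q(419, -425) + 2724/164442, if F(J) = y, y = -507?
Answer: 65809345/4811600327 ≈ 0.013677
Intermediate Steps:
q(H, n) = H²
F(J) = -507
F(104)/q(419, -425) + 2724/164442 = -507/(419²) + 2724/164442 = -507/175561 + 2724*(1/164442) = -507*1/175561 + 454/27407 = -507/175561 + 454/27407 = 65809345/4811600327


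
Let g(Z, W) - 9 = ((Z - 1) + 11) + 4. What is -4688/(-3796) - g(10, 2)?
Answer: -30145/949 ≈ -31.765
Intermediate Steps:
g(Z, W) = 23 + Z (g(Z, W) = 9 + (((Z - 1) + 11) + 4) = 9 + (((-1 + Z) + 11) + 4) = 9 + ((10 + Z) + 4) = 9 + (14 + Z) = 23 + Z)
-4688/(-3796) - g(10, 2) = -4688/(-3796) - (23 + 10) = -4688*(-1/3796) - 1*33 = 1172/949 - 33 = -30145/949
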